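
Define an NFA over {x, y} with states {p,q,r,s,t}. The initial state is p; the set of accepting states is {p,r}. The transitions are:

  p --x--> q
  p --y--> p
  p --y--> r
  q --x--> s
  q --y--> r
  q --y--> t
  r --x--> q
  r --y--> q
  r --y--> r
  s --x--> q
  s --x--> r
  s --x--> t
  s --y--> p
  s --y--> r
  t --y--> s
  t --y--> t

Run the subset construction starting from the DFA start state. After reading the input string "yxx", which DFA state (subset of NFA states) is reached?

{s}

Start: {p}.
δ(p,y) = {p,r}.
Union: {p,r}.
After y: {p,r}.
δ(p,x) = {q}; δ(r,x) = {q}.
Union: {q}.
After x: {q}.
δ(q,x) = {s}.
Union: {s}.
After x: {s}.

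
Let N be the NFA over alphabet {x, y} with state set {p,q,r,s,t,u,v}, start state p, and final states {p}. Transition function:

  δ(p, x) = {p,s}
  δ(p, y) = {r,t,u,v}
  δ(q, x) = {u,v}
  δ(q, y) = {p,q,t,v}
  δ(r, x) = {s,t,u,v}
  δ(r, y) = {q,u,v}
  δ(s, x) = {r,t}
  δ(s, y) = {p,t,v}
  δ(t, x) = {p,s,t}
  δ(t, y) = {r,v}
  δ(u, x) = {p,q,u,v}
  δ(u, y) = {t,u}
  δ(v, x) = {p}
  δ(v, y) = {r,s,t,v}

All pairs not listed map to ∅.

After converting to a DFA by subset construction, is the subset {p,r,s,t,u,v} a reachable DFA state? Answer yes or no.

yes

Start state of the DFA: {p}.
{p} --x--> {p,s}  [new]
{p} --y--> {r,t,u,v}  [new]
{p,s} --x--> {p,r,s,t}  [new]
{p,s} --y--> {p,r,t,u,v}  [new]
{r,t,u,v} --x--> {p,q,s,t,u,v}  [new]
{r,t,u,v} --y--> {q,r,s,t,u,v}  [new]
{p,r,s,t} --x--> {p,r,s,t,u,v}  [new]
{p,r,s,t} --y--> {p,q,r,t,u,v}  [new]
{p,r,t,u,v} --x--> {p,q,s,t,u,v}  [seen]
{p,r,t,u,v} --y--> {q,r,s,t,u,v}  [seen]
{p,q,s,t,u,v} --x--> {p,q,r,s,t,u,v}  [new]
{p,q,s,t,u,v} --y--> {p,q,r,s,t,u,v}  [seen]
{q,r,s,t,u,v} --x--> {p,q,r,s,t,u,v}  [seen]
{q,r,s,t,u,v} --y--> {p,q,r,s,t,u,v}  [seen]
{p,r,s,t,u,v} --x--> {p,q,r,s,t,u,v}  [seen]
{p,r,s,t,u,v} --y--> {p,q,r,s,t,u,v}  [seen]
{p,q,r,t,u,v} --x--> {p,q,s,t,u,v}  [seen]
{p,q,r,t,u,v} --y--> {p,q,r,s,t,u,v}  [seen]
{p,q,r,s,t,u,v} --x--> {p,q,r,s,t,u,v}  [seen]
{p,q,r,s,t,u,v} --y--> {p,q,r,s,t,u,v}  [seen]
Reachable DFA states: {p}, {p,s}, {r,t,u,v}, {p,r,s,t}, {p,r,t,u,v}, {p,q,s,t,u,v}, {q,r,s,t,u,v}, {p,r,s,t,u,v}, {p,q,r,t,u,v}, {p,q,r,s,t,u,v}.
{p,r,s,t,u,v} is among them.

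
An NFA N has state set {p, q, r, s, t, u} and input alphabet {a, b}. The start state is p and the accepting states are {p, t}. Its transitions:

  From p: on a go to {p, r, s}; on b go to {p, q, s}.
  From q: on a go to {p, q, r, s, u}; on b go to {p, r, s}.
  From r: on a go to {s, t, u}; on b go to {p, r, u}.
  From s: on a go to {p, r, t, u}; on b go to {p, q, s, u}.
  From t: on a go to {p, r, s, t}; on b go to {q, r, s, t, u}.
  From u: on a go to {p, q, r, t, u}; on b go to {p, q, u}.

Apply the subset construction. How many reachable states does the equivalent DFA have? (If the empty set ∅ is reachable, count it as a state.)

6

Start state of the DFA: {p}.
{p} --a--> {p, r, s}  [new]
{p} --b--> {p, q, s}  [new]
{p, r, s} --a--> {p, r, s, t, u}  [new]
{p, r, s} --b--> {p, q, r, s, u}  [new]
{p, q, s} --a--> {p, q, r, s, t, u}  [new]
{p, q, s} --b--> {p, q, r, s, u}  [seen]
{p, r, s, t, u} --a--> {p, q, r, s, t, u}  [seen]
{p, r, s, t, u} --b--> {p, q, r, s, t, u}  [seen]
{p, q, r, s, u} --a--> {p, q, r, s, t, u}  [seen]
{p, q, r, s, u} --b--> {p, q, r, s, u}  [seen]
{p, q, r, s, t, u} --a--> {p, q, r, s, t, u}  [seen]
{p, q, r, s, t, u} --b--> {p, q, r, s, t, u}  [seen]
Reachable DFA states: {p}, {p, r, s}, {p, q, s}, {p, r, s, t, u}, {p, q, r, s, u}, {p, q, r, s, t, u}.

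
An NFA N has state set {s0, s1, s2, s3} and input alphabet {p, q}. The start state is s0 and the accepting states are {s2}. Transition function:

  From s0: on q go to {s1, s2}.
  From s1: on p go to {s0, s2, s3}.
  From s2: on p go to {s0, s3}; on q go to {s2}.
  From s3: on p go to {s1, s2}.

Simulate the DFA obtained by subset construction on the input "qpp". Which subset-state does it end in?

Start: {s0}.
δ(s0,q) = {s1, s2}.
Union: {s1, s2}.
After q: {s1, s2}.
δ(s1,p) = {s0, s2, s3}; δ(s2,p) = {s0, s3}.
Union: {s0, s2, s3}.
After p: {s0, s2, s3}.
δ(s0,p) = ∅; δ(s2,p) = {s0, s3}; δ(s3,p) = {s1, s2}.
Union: {s0, s1, s2, s3}.
After p: {s0, s1, s2, s3}.

{s0, s1, s2, s3}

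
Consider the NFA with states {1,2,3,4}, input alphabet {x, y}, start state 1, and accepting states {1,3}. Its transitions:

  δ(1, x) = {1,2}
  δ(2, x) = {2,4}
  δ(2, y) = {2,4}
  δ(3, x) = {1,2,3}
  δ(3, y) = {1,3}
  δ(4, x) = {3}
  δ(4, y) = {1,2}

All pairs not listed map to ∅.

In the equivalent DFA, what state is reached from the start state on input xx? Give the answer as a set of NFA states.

{1,2,4}

Start: {1}.
δ(1,x) = {1,2}.
Union: {1,2}.
After x: {1,2}.
δ(1,x) = {1,2}; δ(2,x) = {2,4}.
Union: {1,2,4}.
After x: {1,2,4}.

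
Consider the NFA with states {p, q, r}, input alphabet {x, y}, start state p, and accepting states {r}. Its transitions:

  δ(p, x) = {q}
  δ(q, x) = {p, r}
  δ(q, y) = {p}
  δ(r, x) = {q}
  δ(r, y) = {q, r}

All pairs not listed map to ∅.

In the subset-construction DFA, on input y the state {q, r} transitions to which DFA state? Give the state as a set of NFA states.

δ(q,y) = {p}; δ(r,y) = {q, r}.
Union: {p, q, r}.

{p, q, r}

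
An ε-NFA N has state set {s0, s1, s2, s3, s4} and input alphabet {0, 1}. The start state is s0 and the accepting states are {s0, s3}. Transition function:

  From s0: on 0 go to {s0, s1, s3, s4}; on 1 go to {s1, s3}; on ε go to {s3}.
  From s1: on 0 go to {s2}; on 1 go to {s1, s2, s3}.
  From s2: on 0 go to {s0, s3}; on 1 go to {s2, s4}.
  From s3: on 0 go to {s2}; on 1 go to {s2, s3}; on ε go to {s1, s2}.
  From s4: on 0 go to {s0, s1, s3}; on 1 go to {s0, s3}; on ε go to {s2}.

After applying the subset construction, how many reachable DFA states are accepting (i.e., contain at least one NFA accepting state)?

Start state of the DFA: {s0, s1, s2, s3} (ε-closure of the NFA start).
{s0, s1, s2, s3} --0--> {s0, s1, s2, s3, s4}  [new]
{s0, s1, s2, s3} --1--> {s1, s2, s3, s4}  [new]
{s0, s1, s2, s3, s4} --0--> {s0, s1, s2, s3, s4}  [seen]
{s0, s1, s2, s3, s4} --1--> {s0, s1, s2, s3, s4}  [seen]
{s1, s2, s3, s4} --0--> {s0, s1, s2, s3}  [seen]
{s1, s2, s3, s4} --1--> {s0, s1, s2, s3, s4}  [seen]
Reachable DFA states: {s0, s1, s2, s3}, {s0, s1, s2, s3, s4}, {s1, s2, s3, s4}.
Accepting DFA states (contain an NFA accepting state): {s0, s1, s2, s3}, {s0, s1, s2, s3, s4}, {s1, s2, s3, s4}.

3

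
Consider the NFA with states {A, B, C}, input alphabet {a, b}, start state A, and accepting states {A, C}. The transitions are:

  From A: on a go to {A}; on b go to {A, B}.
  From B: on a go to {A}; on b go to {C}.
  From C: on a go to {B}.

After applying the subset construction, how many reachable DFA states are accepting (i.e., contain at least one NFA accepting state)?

3

Start state of the DFA: {A}.
{A} --a--> {A}  [seen]
{A} --b--> {A, B}  [new]
{A, B} --a--> {A}  [seen]
{A, B} --b--> {A, B, C}  [new]
{A, B, C} --a--> {A, B}  [seen]
{A, B, C} --b--> {A, B, C}  [seen]
Reachable DFA states: {A}, {A, B}, {A, B, C}.
Accepting DFA states (contain an NFA accepting state): {A}, {A, B}, {A, B, C}.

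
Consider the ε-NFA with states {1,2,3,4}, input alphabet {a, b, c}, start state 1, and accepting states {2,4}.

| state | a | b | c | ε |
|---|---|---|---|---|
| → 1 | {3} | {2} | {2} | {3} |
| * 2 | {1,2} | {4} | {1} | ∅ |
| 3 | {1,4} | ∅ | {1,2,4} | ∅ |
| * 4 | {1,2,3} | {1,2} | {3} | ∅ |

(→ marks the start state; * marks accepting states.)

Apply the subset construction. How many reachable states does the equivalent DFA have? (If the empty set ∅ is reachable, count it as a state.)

Start state of the DFA: {1,3} (ε-closure of the NFA start).
{1,3} --a--> {1,3,4}  [new]
{1,3} --b--> {2}  [new]
{1,3} --c--> {1,2,3,4}  [new]
{1,3,4} --a--> {1,2,3,4}  [seen]
{1,3,4} --b--> {1,2,3}  [new]
{1,3,4} --c--> {1,2,3,4}  [seen]
{2} --a--> {1,2,3}  [seen]
{2} --b--> {4}  [new]
{2} --c--> {1,3}  [seen]
{1,2,3,4} --a--> {1,2,3,4}  [seen]
{1,2,3,4} --b--> {1,2,3,4}  [seen]
{1,2,3,4} --c--> {1,2,3,4}  [seen]
{1,2,3} --a--> {1,2,3,4}  [seen]
{1,2,3} --b--> {2,4}  [new]
{1,2,3} --c--> {1,2,3,4}  [seen]
{4} --a--> {1,2,3}  [seen]
{4} --b--> {1,2,3}  [seen]
{4} --c--> {3}  [new]
{2,4} --a--> {1,2,3}  [seen]
{2,4} --b--> {1,2,3,4}  [seen]
{2,4} --c--> {1,3}  [seen]
{3} --a--> {1,3,4}  [seen]
{3} --b--> ∅  [new]
{3} --c--> {1,2,3,4}  [seen]
∅ --a--> ∅  [seen]
∅ --b--> ∅  [seen]
∅ --c--> ∅  [seen]
Reachable DFA states: {1,3}, {1,3,4}, {2}, {1,2,3,4}, {1,2,3}, {4}, {2,4}, {3}, ∅.

9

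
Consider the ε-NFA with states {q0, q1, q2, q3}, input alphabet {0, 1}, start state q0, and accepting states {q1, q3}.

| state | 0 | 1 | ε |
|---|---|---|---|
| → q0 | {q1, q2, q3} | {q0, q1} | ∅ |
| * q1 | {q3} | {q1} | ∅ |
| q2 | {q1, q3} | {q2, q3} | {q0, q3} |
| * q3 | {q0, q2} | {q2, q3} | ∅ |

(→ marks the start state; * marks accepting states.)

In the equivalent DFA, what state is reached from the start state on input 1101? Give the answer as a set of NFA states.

{q0, q1, q2, q3}

Start: {q0}.
δ(q0,1) = {q0, q1}.
Union: {q0, q1}.
After 1: {q0, q1}.
δ(q0,1) = {q0, q1}; δ(q1,1) = {q1}.
Union: {q0, q1}.
After 1: {q0, q1}.
δ(q0,0) = {q1, q2, q3}; δ(q1,0) = {q3}.
Union: {q1, q2, q3}.
ε-closure gives {q0, q1, q2, q3}.
After 0: {q0, q1, q2, q3}.
δ(q0,1) = {q0, q1}; δ(q1,1) = {q1}; δ(q2,1) = {q2, q3}; δ(q3,1) = {q2, q3}.
Union: {q0, q1, q2, q3}.
After 1: {q0, q1, q2, q3}.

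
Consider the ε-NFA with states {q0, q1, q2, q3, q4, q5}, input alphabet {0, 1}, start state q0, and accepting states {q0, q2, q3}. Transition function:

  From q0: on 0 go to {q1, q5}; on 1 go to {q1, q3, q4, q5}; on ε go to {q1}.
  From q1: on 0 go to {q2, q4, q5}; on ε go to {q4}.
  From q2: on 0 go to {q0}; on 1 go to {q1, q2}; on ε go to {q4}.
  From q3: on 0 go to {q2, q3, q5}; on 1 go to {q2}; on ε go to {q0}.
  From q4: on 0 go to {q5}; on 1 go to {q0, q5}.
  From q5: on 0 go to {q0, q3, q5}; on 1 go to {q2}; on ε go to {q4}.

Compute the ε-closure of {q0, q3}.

{q0, q1, q3, q4}

Begin with {q0, q3}.
q0 →ε {q1}; add q1.
q1 →ε {q4}; add q4.
ε-closure = {q0, q1, q3, q4}.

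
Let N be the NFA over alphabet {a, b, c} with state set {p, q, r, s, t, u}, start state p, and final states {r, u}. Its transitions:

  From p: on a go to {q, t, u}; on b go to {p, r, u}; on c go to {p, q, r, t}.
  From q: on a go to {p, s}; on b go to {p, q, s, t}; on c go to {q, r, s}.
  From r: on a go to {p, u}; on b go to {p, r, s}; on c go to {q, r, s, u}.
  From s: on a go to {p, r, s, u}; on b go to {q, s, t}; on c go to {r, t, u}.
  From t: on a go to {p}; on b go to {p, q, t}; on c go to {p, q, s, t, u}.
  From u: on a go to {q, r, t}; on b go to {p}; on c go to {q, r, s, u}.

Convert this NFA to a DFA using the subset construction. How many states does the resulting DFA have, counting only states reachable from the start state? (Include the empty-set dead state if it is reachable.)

Start state of the DFA: {p}.
{p} --a--> {q, t, u}  [new]
{p} --b--> {p, r, u}  [new]
{p} --c--> {p, q, r, t}  [new]
{q, t, u} --a--> {p, q, r, s, t}  [new]
{q, t, u} --b--> {p, q, s, t}  [new]
{q, t, u} --c--> {p, q, r, s, t, u}  [new]
{p, r, u} --a--> {p, q, r, t, u}  [new]
{p, r, u} --b--> {p, r, s, u}  [new]
{p, r, u} --c--> {p, q, r, s, t, u}  [seen]
{p, q, r, t} --a--> {p, q, s, t, u}  [new]
{p, q, r, t} --b--> {p, q, r, s, t, u}  [seen]
{p, q, r, t} --c--> {p, q, r, s, t, u}  [seen]
{p, q, r, s, t} --a--> {p, q, r, s, t, u}  [seen]
{p, q, r, s, t} --b--> {p, q, r, s, t, u}  [seen]
{p, q, r, s, t} --c--> {p, q, r, s, t, u}  [seen]
{p, q, s, t} --a--> {p, q, r, s, t, u}  [seen]
{p, q, s, t} --b--> {p, q, r, s, t, u}  [seen]
{p, q, s, t} --c--> {p, q, r, s, t, u}  [seen]
{p, q, r, s, t, u} --a--> {p, q, r, s, t, u}  [seen]
{p, q, r, s, t, u} --b--> {p, q, r, s, t, u}  [seen]
{p, q, r, s, t, u} --c--> {p, q, r, s, t, u}  [seen]
{p, q, r, t, u} --a--> {p, q, r, s, t, u}  [seen]
{p, q, r, t, u} --b--> {p, q, r, s, t, u}  [seen]
{p, q, r, t, u} --c--> {p, q, r, s, t, u}  [seen]
{p, r, s, u} --a--> {p, q, r, s, t, u}  [seen]
{p, r, s, u} --b--> {p, q, r, s, t, u}  [seen]
{p, r, s, u} --c--> {p, q, r, s, t, u}  [seen]
{p, q, s, t, u} --a--> {p, q, r, s, t, u}  [seen]
{p, q, s, t, u} --b--> {p, q, r, s, t, u}  [seen]
{p, q, s, t, u} --c--> {p, q, r, s, t, u}  [seen]
Reachable DFA states: {p}, {q, t, u}, {p, r, u}, {p, q, r, t}, {p, q, r, s, t}, {p, q, s, t}, {p, q, r, s, t, u}, {p, q, r, t, u}, {p, r, s, u}, {p, q, s, t, u}.

10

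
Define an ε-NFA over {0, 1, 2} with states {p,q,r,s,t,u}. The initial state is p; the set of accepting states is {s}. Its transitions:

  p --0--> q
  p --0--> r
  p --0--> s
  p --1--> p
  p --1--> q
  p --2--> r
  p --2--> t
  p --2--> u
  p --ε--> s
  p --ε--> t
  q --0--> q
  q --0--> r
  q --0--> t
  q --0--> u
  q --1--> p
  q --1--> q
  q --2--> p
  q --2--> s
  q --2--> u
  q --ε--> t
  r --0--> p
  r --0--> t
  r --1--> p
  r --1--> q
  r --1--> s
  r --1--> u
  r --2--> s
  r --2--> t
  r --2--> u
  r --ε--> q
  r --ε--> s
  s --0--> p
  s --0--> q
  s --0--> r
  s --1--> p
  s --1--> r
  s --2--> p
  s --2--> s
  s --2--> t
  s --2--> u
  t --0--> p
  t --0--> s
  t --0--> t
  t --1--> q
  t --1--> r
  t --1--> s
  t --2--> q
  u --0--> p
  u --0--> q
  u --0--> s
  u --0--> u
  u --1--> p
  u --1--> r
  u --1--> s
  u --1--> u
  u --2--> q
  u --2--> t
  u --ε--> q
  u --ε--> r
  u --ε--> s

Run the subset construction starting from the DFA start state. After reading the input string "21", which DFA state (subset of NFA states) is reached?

{p,q,r,s,t,u}

Start: {p,s,t}.
δ(p,2) = {r,t,u}; δ(s,2) = {p,s,t,u}; δ(t,2) = {q}.
Union: {p,q,r,s,t,u}.
After 2: {p,q,r,s,t,u}.
δ(p,1) = {p,q}; δ(q,1) = {p,q}; δ(r,1) = {p,q,s,u}; δ(s,1) = {p,r}; δ(t,1) = {q,r,s}; δ(u,1) = {p,r,s,u}.
Union: {p,q,r,s,u}.
ε-closure gives {p,q,r,s,t,u}.
After 1: {p,q,r,s,t,u}.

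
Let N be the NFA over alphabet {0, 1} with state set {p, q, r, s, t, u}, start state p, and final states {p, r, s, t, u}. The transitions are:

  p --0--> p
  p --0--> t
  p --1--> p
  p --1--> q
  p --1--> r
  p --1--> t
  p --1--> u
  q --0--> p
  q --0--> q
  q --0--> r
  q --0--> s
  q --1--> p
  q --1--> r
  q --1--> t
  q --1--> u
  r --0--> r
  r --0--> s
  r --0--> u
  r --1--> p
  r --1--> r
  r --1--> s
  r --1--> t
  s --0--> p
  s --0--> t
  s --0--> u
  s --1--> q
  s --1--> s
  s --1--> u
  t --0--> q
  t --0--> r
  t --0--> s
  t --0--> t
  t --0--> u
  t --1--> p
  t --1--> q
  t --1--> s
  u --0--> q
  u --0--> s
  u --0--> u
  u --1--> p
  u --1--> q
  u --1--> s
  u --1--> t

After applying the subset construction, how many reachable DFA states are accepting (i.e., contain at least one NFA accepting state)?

4

Start state of the DFA: {p}.
{p} --0--> {p, t}  [new]
{p} --1--> {p, q, r, t, u}  [new]
{p, t} --0--> {p, q, r, s, t, u}  [new]
{p, t} --1--> {p, q, r, s, t, u}  [seen]
{p, q, r, t, u} --0--> {p, q, r, s, t, u}  [seen]
{p, q, r, t, u} --1--> {p, q, r, s, t, u}  [seen]
{p, q, r, s, t, u} --0--> {p, q, r, s, t, u}  [seen]
{p, q, r, s, t, u} --1--> {p, q, r, s, t, u}  [seen]
Reachable DFA states: {p}, {p, t}, {p, q, r, t, u}, {p, q, r, s, t, u}.
Accepting DFA states (contain an NFA accepting state): {p}, {p, t}, {p, q, r, t, u}, {p, q, r, s, t, u}.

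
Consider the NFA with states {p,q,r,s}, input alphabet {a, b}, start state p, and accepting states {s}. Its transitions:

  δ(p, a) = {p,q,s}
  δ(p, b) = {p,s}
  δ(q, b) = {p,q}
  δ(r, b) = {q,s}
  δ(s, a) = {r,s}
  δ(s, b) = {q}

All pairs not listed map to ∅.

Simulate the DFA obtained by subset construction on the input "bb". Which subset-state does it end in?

{p,q,s}

Start: {p}.
δ(p,b) = {p,s}.
Union: {p,s}.
After b: {p,s}.
δ(p,b) = {p,s}; δ(s,b) = {q}.
Union: {p,q,s}.
After b: {p,q,s}.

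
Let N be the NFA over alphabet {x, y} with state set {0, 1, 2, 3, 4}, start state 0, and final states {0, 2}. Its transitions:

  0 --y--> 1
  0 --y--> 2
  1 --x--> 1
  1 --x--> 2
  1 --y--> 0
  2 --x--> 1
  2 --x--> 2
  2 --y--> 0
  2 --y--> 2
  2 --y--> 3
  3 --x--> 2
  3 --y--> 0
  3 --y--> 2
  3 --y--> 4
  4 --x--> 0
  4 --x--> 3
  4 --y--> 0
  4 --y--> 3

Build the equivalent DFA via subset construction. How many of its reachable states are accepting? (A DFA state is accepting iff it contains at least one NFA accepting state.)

Start state of the DFA: {0}.
{0} --x--> ∅  [new]
{0} --y--> {1, 2}  [new]
∅ --x--> ∅  [seen]
∅ --y--> ∅  [seen]
{1, 2} --x--> {1, 2}  [seen]
{1, 2} --y--> {0, 2, 3}  [new]
{0, 2, 3} --x--> {1, 2}  [seen]
{0, 2, 3} --y--> {0, 1, 2, 3, 4}  [new]
{0, 1, 2, 3, 4} --x--> {0, 1, 2, 3}  [new]
{0, 1, 2, 3, 4} --y--> {0, 1, 2, 3, 4}  [seen]
{0, 1, 2, 3} --x--> {1, 2}  [seen]
{0, 1, 2, 3} --y--> {0, 1, 2, 3, 4}  [seen]
Reachable DFA states: {0}, ∅, {1, 2}, {0, 2, 3}, {0, 1, 2, 3, 4}, {0, 1, 2, 3}.
Accepting DFA states (contain an NFA accepting state): {0}, {1, 2}, {0, 2, 3}, {0, 1, 2, 3, 4}, {0, 1, 2, 3}.

5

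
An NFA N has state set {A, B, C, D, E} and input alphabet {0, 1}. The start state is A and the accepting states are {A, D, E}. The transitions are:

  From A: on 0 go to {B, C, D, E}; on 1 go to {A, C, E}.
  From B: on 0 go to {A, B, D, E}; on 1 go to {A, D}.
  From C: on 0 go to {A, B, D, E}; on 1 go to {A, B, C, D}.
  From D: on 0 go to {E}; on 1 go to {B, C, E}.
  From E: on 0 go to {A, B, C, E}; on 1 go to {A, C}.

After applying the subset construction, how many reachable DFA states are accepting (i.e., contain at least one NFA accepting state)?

4

Start state of the DFA: {A}.
{A} --0--> {B, C, D, E}  [new]
{A} --1--> {A, C, E}  [new]
{B, C, D, E} --0--> {A, B, C, D, E}  [new]
{B, C, D, E} --1--> {A, B, C, D, E}  [seen]
{A, C, E} --0--> {A, B, C, D, E}  [seen]
{A, C, E} --1--> {A, B, C, D, E}  [seen]
{A, B, C, D, E} --0--> {A, B, C, D, E}  [seen]
{A, B, C, D, E} --1--> {A, B, C, D, E}  [seen]
Reachable DFA states: {A}, {B, C, D, E}, {A, C, E}, {A, B, C, D, E}.
Accepting DFA states (contain an NFA accepting state): {A}, {B, C, D, E}, {A, C, E}, {A, B, C, D, E}.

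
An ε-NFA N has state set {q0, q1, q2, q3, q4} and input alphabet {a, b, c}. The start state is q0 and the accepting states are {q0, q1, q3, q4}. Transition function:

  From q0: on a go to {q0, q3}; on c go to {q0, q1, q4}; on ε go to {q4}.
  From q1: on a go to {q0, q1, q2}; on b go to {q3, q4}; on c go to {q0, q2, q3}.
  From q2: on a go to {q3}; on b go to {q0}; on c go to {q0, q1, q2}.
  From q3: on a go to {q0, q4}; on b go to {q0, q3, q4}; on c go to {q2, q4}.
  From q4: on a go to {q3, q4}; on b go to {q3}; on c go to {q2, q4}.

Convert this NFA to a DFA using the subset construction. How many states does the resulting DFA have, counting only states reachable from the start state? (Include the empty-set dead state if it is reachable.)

7

Start state of the DFA: {q0, q4} (ε-closure of the NFA start).
{q0, q4} --a--> {q0, q3, q4}  [new]
{q0, q4} --b--> {q3}  [new]
{q0, q4} --c--> {q0, q1, q2, q4}  [new]
{q0, q3, q4} --a--> {q0, q3, q4}  [seen]
{q0, q3, q4} --b--> {q0, q3, q4}  [seen]
{q0, q3, q4} --c--> {q0, q1, q2, q4}  [seen]
{q3} --a--> {q0, q4}  [seen]
{q3} --b--> {q0, q3, q4}  [seen]
{q3} --c--> {q2, q4}  [new]
{q0, q1, q2, q4} --a--> {q0, q1, q2, q3, q4}  [new]
{q0, q1, q2, q4} --b--> {q0, q3, q4}  [seen]
{q0, q1, q2, q4} --c--> {q0, q1, q2, q3, q4}  [seen]
{q2, q4} --a--> {q3, q4}  [new]
{q2, q4} --b--> {q0, q3, q4}  [seen]
{q2, q4} --c--> {q0, q1, q2, q4}  [seen]
{q0, q1, q2, q3, q4} --a--> {q0, q1, q2, q3, q4}  [seen]
{q0, q1, q2, q3, q4} --b--> {q0, q3, q4}  [seen]
{q0, q1, q2, q3, q4} --c--> {q0, q1, q2, q3, q4}  [seen]
{q3, q4} --a--> {q0, q3, q4}  [seen]
{q3, q4} --b--> {q0, q3, q4}  [seen]
{q3, q4} --c--> {q2, q4}  [seen]
Reachable DFA states: {q0, q4}, {q0, q3, q4}, {q3}, {q0, q1, q2, q4}, {q2, q4}, {q0, q1, q2, q3, q4}, {q3, q4}.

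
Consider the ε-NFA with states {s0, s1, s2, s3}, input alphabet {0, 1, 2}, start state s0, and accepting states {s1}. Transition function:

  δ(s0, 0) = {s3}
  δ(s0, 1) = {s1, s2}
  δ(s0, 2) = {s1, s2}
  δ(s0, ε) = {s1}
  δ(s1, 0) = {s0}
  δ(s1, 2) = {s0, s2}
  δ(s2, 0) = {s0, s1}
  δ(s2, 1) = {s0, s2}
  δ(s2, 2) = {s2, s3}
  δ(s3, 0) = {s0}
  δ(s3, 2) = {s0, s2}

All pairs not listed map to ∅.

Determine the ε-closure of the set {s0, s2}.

{s0, s1, s2}

Begin with {s0, s2}.
s0 →ε {s1}; add s1.
ε-closure = {s0, s1, s2}.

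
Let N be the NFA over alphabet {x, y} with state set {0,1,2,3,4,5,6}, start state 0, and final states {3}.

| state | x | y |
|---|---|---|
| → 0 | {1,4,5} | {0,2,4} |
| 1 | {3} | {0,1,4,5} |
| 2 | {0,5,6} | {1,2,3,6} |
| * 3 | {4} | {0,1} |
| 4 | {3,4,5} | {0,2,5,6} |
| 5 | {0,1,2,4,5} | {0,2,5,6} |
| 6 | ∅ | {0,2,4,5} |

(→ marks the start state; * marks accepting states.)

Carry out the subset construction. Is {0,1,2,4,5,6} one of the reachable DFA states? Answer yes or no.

Start state of the DFA: {0}.
{0} --x--> {1,4,5}  [new]
{0} --y--> {0,2,4}  [new]
{1,4,5} --x--> {0,1,2,3,4,5}  [new]
{1,4,5} --y--> {0,1,2,4,5,6}  [new]
{0,2,4} --x--> {0,1,3,4,5,6}  [new]
{0,2,4} --y--> {0,1,2,3,4,5,6}  [new]
{0,1,2,3,4,5} --x--> {0,1,2,3,4,5,6}  [seen]
{0,1,2,3,4,5} --y--> {0,1,2,3,4,5,6}  [seen]
{0,1,2,4,5,6} --x--> {0,1,2,3,4,5,6}  [seen]
{0,1,2,4,5,6} --y--> {0,1,2,3,4,5,6}  [seen]
{0,1,3,4,5,6} --x--> {0,1,2,3,4,5}  [seen]
{0,1,3,4,5,6} --y--> {0,1,2,4,5,6}  [seen]
{0,1,2,3,4,5,6} --x--> {0,1,2,3,4,5,6}  [seen]
{0,1,2,3,4,5,6} --y--> {0,1,2,3,4,5,6}  [seen]
Reachable DFA states: {0}, {1,4,5}, {0,2,4}, {0,1,2,3,4,5}, {0,1,2,4,5,6}, {0,1,3,4,5,6}, {0,1,2,3,4,5,6}.
{0,1,2,4,5,6} is among them.

yes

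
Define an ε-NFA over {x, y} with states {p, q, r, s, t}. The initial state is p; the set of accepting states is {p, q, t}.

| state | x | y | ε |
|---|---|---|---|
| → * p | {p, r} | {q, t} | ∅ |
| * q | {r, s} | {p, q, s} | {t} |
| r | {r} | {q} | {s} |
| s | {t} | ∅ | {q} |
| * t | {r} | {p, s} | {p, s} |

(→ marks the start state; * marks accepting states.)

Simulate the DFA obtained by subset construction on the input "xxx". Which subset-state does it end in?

Start: {p}.
δ(p,x) = {p, r}.
Union: {p, r}.
ε-closure gives {p, q, r, s, t}.
After x: {p, q, r, s, t}.
δ(p,x) = {p, r}; δ(q,x) = {r, s}; δ(r,x) = {r}; δ(s,x) = {t}; δ(t,x) = {r}.
Union: {p, r, s, t}.
ε-closure gives {p, q, r, s, t}.
After x: {p, q, r, s, t}.
δ(p,x) = {p, r}; δ(q,x) = {r, s}; δ(r,x) = {r}; δ(s,x) = {t}; δ(t,x) = {r}.
Union: {p, r, s, t}.
ε-closure gives {p, q, r, s, t}.
After x: {p, q, r, s, t}.

{p, q, r, s, t}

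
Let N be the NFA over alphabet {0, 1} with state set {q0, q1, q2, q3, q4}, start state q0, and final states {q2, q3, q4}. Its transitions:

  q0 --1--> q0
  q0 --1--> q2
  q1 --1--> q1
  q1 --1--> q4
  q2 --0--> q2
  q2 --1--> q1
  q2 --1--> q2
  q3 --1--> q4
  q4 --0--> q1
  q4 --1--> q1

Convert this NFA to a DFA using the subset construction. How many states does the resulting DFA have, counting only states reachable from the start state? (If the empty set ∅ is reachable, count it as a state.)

8

Start state of the DFA: {q0}.
{q0} --0--> ∅  [new]
{q0} --1--> {q0, q2}  [new]
∅ --0--> ∅  [seen]
∅ --1--> ∅  [seen]
{q0, q2} --0--> {q2}  [new]
{q0, q2} --1--> {q0, q1, q2}  [new]
{q2} --0--> {q2}  [seen]
{q2} --1--> {q1, q2}  [new]
{q0, q1, q2} --0--> {q2}  [seen]
{q0, q1, q2} --1--> {q0, q1, q2, q4}  [new]
{q1, q2} --0--> {q2}  [seen]
{q1, q2} --1--> {q1, q2, q4}  [new]
{q0, q1, q2, q4} --0--> {q1, q2}  [seen]
{q0, q1, q2, q4} --1--> {q0, q1, q2, q4}  [seen]
{q1, q2, q4} --0--> {q1, q2}  [seen]
{q1, q2, q4} --1--> {q1, q2, q4}  [seen]
Reachable DFA states: {q0}, ∅, {q0, q2}, {q2}, {q0, q1, q2}, {q1, q2}, {q0, q1, q2, q4}, {q1, q2, q4}.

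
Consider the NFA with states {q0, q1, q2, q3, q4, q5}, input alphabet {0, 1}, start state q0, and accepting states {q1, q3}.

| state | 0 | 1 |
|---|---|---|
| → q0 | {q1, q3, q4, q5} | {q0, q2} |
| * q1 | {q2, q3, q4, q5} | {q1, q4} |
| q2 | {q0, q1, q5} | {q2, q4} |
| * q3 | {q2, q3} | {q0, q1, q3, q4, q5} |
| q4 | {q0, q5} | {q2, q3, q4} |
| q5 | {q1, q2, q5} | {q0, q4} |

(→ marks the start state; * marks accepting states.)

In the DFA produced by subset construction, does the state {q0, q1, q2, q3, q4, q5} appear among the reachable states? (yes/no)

Start state of the DFA: {q0}.
{q0} --0--> {q1, q3, q4, q5}  [new]
{q0} --1--> {q0, q2}  [new]
{q1, q3, q4, q5} --0--> {q0, q1, q2, q3, q4, q5}  [new]
{q1, q3, q4, q5} --1--> {q0, q1, q2, q3, q4, q5}  [seen]
{q0, q2} --0--> {q0, q1, q3, q4, q5}  [new]
{q0, q2} --1--> {q0, q2, q4}  [new]
{q0, q1, q2, q3, q4, q5} --0--> {q0, q1, q2, q3, q4, q5}  [seen]
{q0, q1, q2, q3, q4, q5} --1--> {q0, q1, q2, q3, q4, q5}  [seen]
{q0, q1, q3, q4, q5} --0--> {q0, q1, q2, q3, q4, q5}  [seen]
{q0, q1, q3, q4, q5} --1--> {q0, q1, q2, q3, q4, q5}  [seen]
{q0, q2, q4} --0--> {q0, q1, q3, q4, q5}  [seen]
{q0, q2, q4} --1--> {q0, q2, q3, q4}  [new]
{q0, q2, q3, q4} --0--> {q0, q1, q2, q3, q4, q5}  [seen]
{q0, q2, q3, q4} --1--> {q0, q1, q2, q3, q4, q5}  [seen]
Reachable DFA states: {q0}, {q1, q3, q4, q5}, {q0, q2}, {q0, q1, q2, q3, q4, q5}, {q0, q1, q3, q4, q5}, {q0, q2, q4}, {q0, q2, q3, q4}.
{q0, q1, q2, q3, q4, q5} is among them.

yes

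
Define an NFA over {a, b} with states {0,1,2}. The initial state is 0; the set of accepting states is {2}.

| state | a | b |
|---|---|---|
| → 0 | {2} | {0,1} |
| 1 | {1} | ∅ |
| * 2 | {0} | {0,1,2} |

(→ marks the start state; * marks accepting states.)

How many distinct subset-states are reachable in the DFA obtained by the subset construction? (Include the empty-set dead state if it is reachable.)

5

Start state of the DFA: {0}.
{0} --a--> {2}  [new]
{0} --b--> {0,1}  [new]
{2} --a--> {0}  [seen]
{2} --b--> {0,1,2}  [new]
{0,1} --a--> {1,2}  [new]
{0,1} --b--> {0,1}  [seen]
{0,1,2} --a--> {0,1,2}  [seen]
{0,1,2} --b--> {0,1,2}  [seen]
{1,2} --a--> {0,1}  [seen]
{1,2} --b--> {0,1,2}  [seen]
Reachable DFA states: {0}, {2}, {0,1}, {0,1,2}, {1,2}.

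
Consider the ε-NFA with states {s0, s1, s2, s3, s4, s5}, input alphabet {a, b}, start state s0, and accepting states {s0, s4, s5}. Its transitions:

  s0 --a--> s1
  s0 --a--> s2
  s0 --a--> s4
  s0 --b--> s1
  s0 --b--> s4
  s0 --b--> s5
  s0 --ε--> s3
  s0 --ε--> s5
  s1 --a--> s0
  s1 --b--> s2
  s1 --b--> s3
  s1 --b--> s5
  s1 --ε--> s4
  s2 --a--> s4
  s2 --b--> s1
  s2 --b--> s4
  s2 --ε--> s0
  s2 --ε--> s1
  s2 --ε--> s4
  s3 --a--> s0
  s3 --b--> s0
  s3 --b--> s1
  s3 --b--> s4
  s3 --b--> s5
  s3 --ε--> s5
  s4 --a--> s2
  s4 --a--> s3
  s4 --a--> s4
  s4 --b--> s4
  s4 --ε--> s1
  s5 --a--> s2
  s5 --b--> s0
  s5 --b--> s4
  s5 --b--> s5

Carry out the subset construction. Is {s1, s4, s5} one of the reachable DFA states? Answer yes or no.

Start state of the DFA: {s0, s3, s5} (ε-closure of the NFA start).
{s0, s3, s5} --a--> {s0, s1, s2, s3, s4, s5}  [new]
{s0, s3, s5} --b--> {s0, s1, s3, s4, s5}  [new]
{s0, s1, s2, s3, s4, s5} --a--> {s0, s1, s2, s3, s4, s5}  [seen]
{s0, s1, s2, s3, s4, s5} --b--> {s0, s1, s2, s3, s4, s5}  [seen]
{s0, s1, s3, s4, s5} --a--> {s0, s1, s2, s3, s4, s5}  [seen]
{s0, s1, s3, s4, s5} --b--> {s0, s1, s2, s3, s4, s5}  [seen]
Reachable DFA states: {s0, s3, s5}, {s0, s1, s2, s3, s4, s5}, {s0, s1, s3, s4, s5}.
{s1, s4, s5} is not among them.

no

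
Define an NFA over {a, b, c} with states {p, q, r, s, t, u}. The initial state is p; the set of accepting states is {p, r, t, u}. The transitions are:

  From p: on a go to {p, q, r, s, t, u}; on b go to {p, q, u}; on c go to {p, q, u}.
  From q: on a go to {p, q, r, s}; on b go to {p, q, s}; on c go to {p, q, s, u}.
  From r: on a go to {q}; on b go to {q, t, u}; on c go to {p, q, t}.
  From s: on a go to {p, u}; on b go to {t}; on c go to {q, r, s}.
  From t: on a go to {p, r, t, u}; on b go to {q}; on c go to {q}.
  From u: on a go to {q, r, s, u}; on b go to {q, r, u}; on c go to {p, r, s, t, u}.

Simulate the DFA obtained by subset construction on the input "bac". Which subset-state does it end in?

{p, q, r, s, t, u}

Start: {p}.
δ(p,b) = {p, q, u}.
Union: {p, q, u}.
After b: {p, q, u}.
δ(p,a) = {p, q, r, s, t, u}; δ(q,a) = {p, q, r, s}; δ(u,a) = {q, r, s, u}.
Union: {p, q, r, s, t, u}.
After a: {p, q, r, s, t, u}.
δ(p,c) = {p, q, u}; δ(q,c) = {p, q, s, u}; δ(r,c) = {p, q, t}; δ(s,c) = {q, r, s}; δ(t,c) = {q}; δ(u,c) = {p, r, s, t, u}.
Union: {p, q, r, s, t, u}.
After c: {p, q, r, s, t, u}.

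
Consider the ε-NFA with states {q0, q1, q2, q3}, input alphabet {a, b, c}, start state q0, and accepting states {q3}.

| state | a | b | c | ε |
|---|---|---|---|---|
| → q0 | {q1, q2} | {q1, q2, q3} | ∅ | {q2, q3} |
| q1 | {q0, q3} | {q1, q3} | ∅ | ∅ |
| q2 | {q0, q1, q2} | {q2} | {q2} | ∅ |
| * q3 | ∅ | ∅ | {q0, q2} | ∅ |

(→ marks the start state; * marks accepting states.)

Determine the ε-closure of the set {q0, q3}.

Begin with {q0, q3}.
q0 →ε {q2, q3}; add q2.
ε-closure = {q0, q2, q3}.

{q0, q2, q3}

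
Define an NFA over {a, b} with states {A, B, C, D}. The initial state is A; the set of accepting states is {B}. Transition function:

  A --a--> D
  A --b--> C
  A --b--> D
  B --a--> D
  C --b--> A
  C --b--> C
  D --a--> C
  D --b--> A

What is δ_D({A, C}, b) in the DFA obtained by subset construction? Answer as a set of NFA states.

{A, C, D}

δ(A,b) = {C, D}; δ(C,b) = {A, C}.
Union: {A, C, D}.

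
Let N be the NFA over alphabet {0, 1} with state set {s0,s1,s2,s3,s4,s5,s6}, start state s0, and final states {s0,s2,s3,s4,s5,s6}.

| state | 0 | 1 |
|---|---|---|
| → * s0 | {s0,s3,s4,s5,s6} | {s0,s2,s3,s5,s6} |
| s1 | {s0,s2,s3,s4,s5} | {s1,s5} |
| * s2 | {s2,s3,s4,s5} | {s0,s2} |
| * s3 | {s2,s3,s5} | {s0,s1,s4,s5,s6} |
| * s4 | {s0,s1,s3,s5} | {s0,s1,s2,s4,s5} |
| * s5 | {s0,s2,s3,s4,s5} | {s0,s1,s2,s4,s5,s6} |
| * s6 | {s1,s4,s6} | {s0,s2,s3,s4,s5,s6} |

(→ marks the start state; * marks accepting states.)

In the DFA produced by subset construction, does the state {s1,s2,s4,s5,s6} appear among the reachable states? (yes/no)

Start state of the DFA: {s0}.
{s0} --0--> {s0,s3,s4,s5,s6}  [new]
{s0} --1--> {s0,s2,s3,s5,s6}  [new]
{s0,s3,s4,s5,s6} --0--> {s0,s1,s2,s3,s4,s5,s6}  [new]
{s0,s3,s4,s5,s6} --1--> {s0,s1,s2,s3,s4,s5,s6}  [seen]
{s0,s2,s3,s5,s6} --0--> {s0,s1,s2,s3,s4,s5,s6}  [seen]
{s0,s2,s3,s5,s6} --1--> {s0,s1,s2,s3,s4,s5,s6}  [seen]
{s0,s1,s2,s3,s4,s5,s6} --0--> {s0,s1,s2,s3,s4,s5,s6}  [seen]
{s0,s1,s2,s3,s4,s5,s6} --1--> {s0,s1,s2,s3,s4,s5,s6}  [seen]
Reachable DFA states: {s0}, {s0,s3,s4,s5,s6}, {s0,s2,s3,s5,s6}, {s0,s1,s2,s3,s4,s5,s6}.
{s1,s2,s4,s5,s6} is not among them.

no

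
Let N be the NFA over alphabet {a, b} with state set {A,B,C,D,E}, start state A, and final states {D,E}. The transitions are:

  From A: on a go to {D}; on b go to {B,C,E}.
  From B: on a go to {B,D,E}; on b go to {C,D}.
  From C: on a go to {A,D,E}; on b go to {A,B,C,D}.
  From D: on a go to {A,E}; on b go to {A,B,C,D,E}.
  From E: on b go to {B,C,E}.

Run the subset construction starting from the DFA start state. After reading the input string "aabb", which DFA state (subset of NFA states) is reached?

{A,B,C,D,E}

Start: {A}.
δ(A,a) = {D}.
Union: {D}.
After a: {D}.
δ(D,a) = {A,E}.
Union: {A,E}.
After a: {A,E}.
δ(A,b) = {B,C,E}; δ(E,b) = {B,C,E}.
Union: {B,C,E}.
After b: {B,C,E}.
δ(B,b) = {C,D}; δ(C,b) = {A,B,C,D}; δ(E,b) = {B,C,E}.
Union: {A,B,C,D,E}.
After b: {A,B,C,D,E}.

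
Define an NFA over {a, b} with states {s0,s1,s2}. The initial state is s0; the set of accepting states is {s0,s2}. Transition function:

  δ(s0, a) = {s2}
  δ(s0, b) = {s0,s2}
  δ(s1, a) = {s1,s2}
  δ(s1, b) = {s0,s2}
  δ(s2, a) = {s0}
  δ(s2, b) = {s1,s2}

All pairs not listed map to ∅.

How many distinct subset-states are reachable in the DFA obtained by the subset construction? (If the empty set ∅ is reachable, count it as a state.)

5

Start state of the DFA: {s0}.
{s0} --a--> {s2}  [new]
{s0} --b--> {s0,s2}  [new]
{s2} --a--> {s0}  [seen]
{s2} --b--> {s1,s2}  [new]
{s0,s2} --a--> {s0,s2}  [seen]
{s0,s2} --b--> {s0,s1,s2}  [new]
{s1,s2} --a--> {s0,s1,s2}  [seen]
{s1,s2} --b--> {s0,s1,s2}  [seen]
{s0,s1,s2} --a--> {s0,s1,s2}  [seen]
{s0,s1,s2} --b--> {s0,s1,s2}  [seen]
Reachable DFA states: {s0}, {s2}, {s0,s2}, {s1,s2}, {s0,s1,s2}.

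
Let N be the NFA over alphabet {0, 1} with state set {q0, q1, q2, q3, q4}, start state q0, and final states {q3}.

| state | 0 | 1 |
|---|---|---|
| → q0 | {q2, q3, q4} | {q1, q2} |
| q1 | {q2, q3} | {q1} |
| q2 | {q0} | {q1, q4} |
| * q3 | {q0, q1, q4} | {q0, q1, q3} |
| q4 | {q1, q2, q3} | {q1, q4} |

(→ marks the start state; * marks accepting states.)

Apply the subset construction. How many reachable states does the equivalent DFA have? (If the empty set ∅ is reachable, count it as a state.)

8

Start state of the DFA: {q0}.
{q0} --0--> {q2, q3, q4}  [new]
{q0} --1--> {q1, q2}  [new]
{q2, q3, q4} --0--> {q0, q1, q2, q3, q4}  [new]
{q2, q3, q4} --1--> {q0, q1, q3, q4}  [new]
{q1, q2} --0--> {q0, q2, q3}  [new]
{q1, q2} --1--> {q1, q4}  [new]
{q0, q1, q2, q3, q4} --0--> {q0, q1, q2, q3, q4}  [seen]
{q0, q1, q2, q3, q4} --1--> {q0, q1, q2, q3, q4}  [seen]
{q0, q1, q3, q4} --0--> {q0, q1, q2, q3, q4}  [seen]
{q0, q1, q3, q4} --1--> {q0, q1, q2, q3, q4}  [seen]
{q0, q2, q3} --0--> {q0, q1, q2, q3, q4}  [seen]
{q0, q2, q3} --1--> {q0, q1, q2, q3, q4}  [seen]
{q1, q4} --0--> {q1, q2, q3}  [new]
{q1, q4} --1--> {q1, q4}  [seen]
{q1, q2, q3} --0--> {q0, q1, q2, q3, q4}  [seen]
{q1, q2, q3} --1--> {q0, q1, q3, q4}  [seen]
Reachable DFA states: {q0}, {q2, q3, q4}, {q1, q2}, {q0, q1, q2, q3, q4}, {q0, q1, q3, q4}, {q0, q2, q3}, {q1, q4}, {q1, q2, q3}.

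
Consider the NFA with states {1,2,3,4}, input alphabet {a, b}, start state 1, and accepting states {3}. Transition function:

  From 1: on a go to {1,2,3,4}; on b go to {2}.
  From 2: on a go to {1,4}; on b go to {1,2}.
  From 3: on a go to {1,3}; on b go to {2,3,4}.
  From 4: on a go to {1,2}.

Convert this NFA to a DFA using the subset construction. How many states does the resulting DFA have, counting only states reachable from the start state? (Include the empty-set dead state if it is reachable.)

Start state of the DFA: {1}.
{1} --a--> {1,2,3,4}  [new]
{1} --b--> {2}  [new]
{1,2,3,4} --a--> {1,2,3,4}  [seen]
{1,2,3,4} --b--> {1,2,3,4}  [seen]
{2} --a--> {1,4}  [new]
{2} --b--> {1,2}  [new]
{1,4} --a--> {1,2,3,4}  [seen]
{1,4} --b--> {2}  [seen]
{1,2} --a--> {1,2,3,4}  [seen]
{1,2} --b--> {1,2}  [seen]
Reachable DFA states: {1}, {1,2,3,4}, {2}, {1,4}, {1,2}.

5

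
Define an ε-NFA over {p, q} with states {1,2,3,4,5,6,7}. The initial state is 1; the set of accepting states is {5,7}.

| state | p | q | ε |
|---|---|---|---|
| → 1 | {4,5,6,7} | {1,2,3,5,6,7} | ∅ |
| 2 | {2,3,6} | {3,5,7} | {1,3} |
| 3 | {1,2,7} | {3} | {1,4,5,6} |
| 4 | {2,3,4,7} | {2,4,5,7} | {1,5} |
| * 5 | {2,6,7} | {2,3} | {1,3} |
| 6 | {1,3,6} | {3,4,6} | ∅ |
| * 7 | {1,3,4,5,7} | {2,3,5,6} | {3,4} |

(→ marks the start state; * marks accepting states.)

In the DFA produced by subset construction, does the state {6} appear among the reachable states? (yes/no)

no

Start state of the DFA: {1} (ε-closure of the NFA start).
{1} --p--> {1,3,4,5,6,7}  [new]
{1} --q--> {1,2,3,4,5,6,7}  [new]
{1,3,4,5,6,7} --p--> {1,2,3,4,5,6,7}  [seen]
{1,3,4,5,6,7} --q--> {1,2,3,4,5,6,7}  [seen]
{1,2,3,4,5,6,7} --p--> {1,2,3,4,5,6,7}  [seen]
{1,2,3,4,5,6,7} --q--> {1,2,3,4,5,6,7}  [seen]
Reachable DFA states: {1}, {1,3,4,5,6,7}, {1,2,3,4,5,6,7}.
{6} is not among them.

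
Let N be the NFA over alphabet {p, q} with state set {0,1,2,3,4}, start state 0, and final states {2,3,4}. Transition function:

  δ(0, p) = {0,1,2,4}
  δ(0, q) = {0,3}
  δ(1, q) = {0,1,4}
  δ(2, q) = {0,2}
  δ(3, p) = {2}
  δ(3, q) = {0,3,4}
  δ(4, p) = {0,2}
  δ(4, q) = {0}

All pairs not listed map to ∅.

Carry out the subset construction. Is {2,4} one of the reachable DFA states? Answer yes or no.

Start state of the DFA: {0}.
{0} --p--> {0,1,2,4}  [new]
{0} --q--> {0,3}  [new]
{0,1,2,4} --p--> {0,1,2,4}  [seen]
{0,1,2,4} --q--> {0,1,2,3,4}  [new]
{0,3} --p--> {0,1,2,4}  [seen]
{0,3} --q--> {0,3,4}  [new]
{0,1,2,3,4} --p--> {0,1,2,4}  [seen]
{0,1,2,3,4} --q--> {0,1,2,3,4}  [seen]
{0,3,4} --p--> {0,1,2,4}  [seen]
{0,3,4} --q--> {0,3,4}  [seen]
Reachable DFA states: {0}, {0,1,2,4}, {0,3}, {0,1,2,3,4}, {0,3,4}.
{2,4} is not among them.

no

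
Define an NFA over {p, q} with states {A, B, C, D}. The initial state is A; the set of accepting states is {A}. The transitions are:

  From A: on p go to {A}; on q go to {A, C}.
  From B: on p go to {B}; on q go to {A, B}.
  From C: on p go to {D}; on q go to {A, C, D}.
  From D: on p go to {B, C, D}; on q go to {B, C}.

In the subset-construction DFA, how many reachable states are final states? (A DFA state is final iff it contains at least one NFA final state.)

Start state of the DFA: {A}.
{A} --p--> {A}  [seen]
{A} --q--> {A, C}  [new]
{A, C} --p--> {A, D}  [new]
{A, C} --q--> {A, C, D}  [new]
{A, D} --p--> {A, B, C, D}  [new]
{A, D} --q--> {A, B, C}  [new]
{A, C, D} --p--> {A, B, C, D}  [seen]
{A, C, D} --q--> {A, B, C, D}  [seen]
{A, B, C, D} --p--> {A, B, C, D}  [seen]
{A, B, C, D} --q--> {A, B, C, D}  [seen]
{A, B, C} --p--> {A, B, D}  [new]
{A, B, C} --q--> {A, B, C, D}  [seen]
{A, B, D} --p--> {A, B, C, D}  [seen]
{A, B, D} --q--> {A, B, C}  [seen]
Reachable DFA states: {A}, {A, C}, {A, D}, {A, C, D}, {A, B, C, D}, {A, B, C}, {A, B, D}.
Accepting DFA states (contain an NFA accepting state): {A}, {A, C}, {A, D}, {A, C, D}, {A, B, C, D}, {A, B, C}, {A, B, D}.

7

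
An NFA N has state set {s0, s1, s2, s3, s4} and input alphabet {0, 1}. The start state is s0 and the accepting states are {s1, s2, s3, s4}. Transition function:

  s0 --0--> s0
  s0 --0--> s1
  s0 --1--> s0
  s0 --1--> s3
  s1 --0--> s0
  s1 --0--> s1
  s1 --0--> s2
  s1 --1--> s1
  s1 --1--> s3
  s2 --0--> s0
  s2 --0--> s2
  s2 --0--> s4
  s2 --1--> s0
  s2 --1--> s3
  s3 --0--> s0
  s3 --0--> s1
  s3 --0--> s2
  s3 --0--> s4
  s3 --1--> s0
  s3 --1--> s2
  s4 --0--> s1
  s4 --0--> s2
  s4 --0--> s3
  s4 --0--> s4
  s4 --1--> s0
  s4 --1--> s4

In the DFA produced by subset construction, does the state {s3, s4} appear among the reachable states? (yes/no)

Start state of the DFA: {s0}.
{s0} --0--> {s0, s1}  [new]
{s0} --1--> {s0, s3}  [new]
{s0, s1} --0--> {s0, s1, s2}  [new]
{s0, s1} --1--> {s0, s1, s3}  [new]
{s0, s3} --0--> {s0, s1, s2, s4}  [new]
{s0, s3} --1--> {s0, s2, s3}  [new]
{s0, s1, s2} --0--> {s0, s1, s2, s4}  [seen]
{s0, s1, s2} --1--> {s0, s1, s3}  [seen]
{s0, s1, s3} --0--> {s0, s1, s2, s4}  [seen]
{s0, s1, s3} --1--> {s0, s1, s2, s3}  [new]
{s0, s1, s2, s4} --0--> {s0, s1, s2, s3, s4}  [new]
{s0, s1, s2, s4} --1--> {s0, s1, s3, s4}  [new]
{s0, s2, s3} --0--> {s0, s1, s2, s4}  [seen]
{s0, s2, s3} --1--> {s0, s2, s3}  [seen]
{s0, s1, s2, s3} --0--> {s0, s1, s2, s4}  [seen]
{s0, s1, s2, s3} --1--> {s0, s1, s2, s3}  [seen]
{s0, s1, s2, s3, s4} --0--> {s0, s1, s2, s3, s4}  [seen]
{s0, s1, s2, s3, s4} --1--> {s0, s1, s2, s3, s4}  [seen]
{s0, s1, s3, s4} --0--> {s0, s1, s2, s3, s4}  [seen]
{s0, s1, s3, s4} --1--> {s0, s1, s2, s3, s4}  [seen]
Reachable DFA states: {s0}, {s0, s1}, {s0, s3}, {s0, s1, s2}, {s0, s1, s3}, {s0, s1, s2, s4}, {s0, s2, s3}, {s0, s1, s2, s3}, {s0, s1, s2, s3, s4}, {s0, s1, s3, s4}.
{s3, s4} is not among them.

no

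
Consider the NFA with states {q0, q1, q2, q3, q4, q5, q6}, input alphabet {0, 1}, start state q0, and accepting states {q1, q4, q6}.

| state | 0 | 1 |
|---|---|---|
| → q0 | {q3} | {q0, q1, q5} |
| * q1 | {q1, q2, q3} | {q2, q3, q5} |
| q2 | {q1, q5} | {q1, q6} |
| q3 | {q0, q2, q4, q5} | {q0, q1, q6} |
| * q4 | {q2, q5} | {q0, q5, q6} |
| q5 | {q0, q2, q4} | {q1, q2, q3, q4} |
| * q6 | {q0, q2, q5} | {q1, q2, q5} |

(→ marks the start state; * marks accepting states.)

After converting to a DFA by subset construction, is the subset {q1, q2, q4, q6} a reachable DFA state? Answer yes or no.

no

Start state of the DFA: {q0}.
{q0} --0--> {q3}  [new]
{q0} --1--> {q0, q1, q5}  [new]
{q3} --0--> {q0, q2, q4, q5}  [new]
{q3} --1--> {q0, q1, q6}  [new]
{q0, q1, q5} --0--> {q0, q1, q2, q3, q4}  [new]
{q0, q1, q5} --1--> {q0, q1, q2, q3, q4, q5}  [new]
{q0, q2, q4, q5} --0--> {q0, q1, q2, q3, q4, q5}  [seen]
{q0, q2, q4, q5} --1--> {q0, q1, q2, q3, q4, q5, q6}  [new]
{q0, q1, q6} --0--> {q0, q1, q2, q3, q5}  [new]
{q0, q1, q6} --1--> {q0, q1, q2, q3, q5}  [seen]
{q0, q1, q2, q3, q4} --0--> {q0, q1, q2, q3, q4, q5}  [seen]
{q0, q1, q2, q3, q4} --1--> {q0, q1, q2, q3, q5, q6}  [new]
{q0, q1, q2, q3, q4, q5} --0--> {q0, q1, q2, q3, q4, q5}  [seen]
{q0, q1, q2, q3, q4, q5} --1--> {q0, q1, q2, q3, q4, q5, q6}  [seen]
{q0, q1, q2, q3, q4, q5, q6} --0--> {q0, q1, q2, q3, q4, q5}  [seen]
{q0, q1, q2, q3, q4, q5, q6} --1--> {q0, q1, q2, q3, q4, q5, q6}  [seen]
{q0, q1, q2, q3, q5} --0--> {q0, q1, q2, q3, q4, q5}  [seen]
{q0, q1, q2, q3, q5} --1--> {q0, q1, q2, q3, q4, q5, q6}  [seen]
{q0, q1, q2, q3, q5, q6} --0--> {q0, q1, q2, q3, q4, q5}  [seen]
{q0, q1, q2, q3, q5, q6} --1--> {q0, q1, q2, q3, q4, q5, q6}  [seen]
Reachable DFA states: {q0}, {q3}, {q0, q1, q5}, {q0, q2, q4, q5}, {q0, q1, q6}, {q0, q1, q2, q3, q4}, {q0, q1, q2, q3, q4, q5}, {q0, q1, q2, q3, q4, q5, q6}, {q0, q1, q2, q3, q5}, {q0, q1, q2, q3, q5, q6}.
{q1, q2, q4, q6} is not among them.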